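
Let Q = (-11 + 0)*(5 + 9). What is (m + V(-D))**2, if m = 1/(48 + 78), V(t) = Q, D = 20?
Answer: 376476409/15876 ≈ 23714.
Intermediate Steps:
Q = -154 (Q = -11*14 = -154)
V(t) = -154
m = 1/126 ≈ 0.0079365
(m + V(-D))**2 = (1/126 - 154)**2 = (-19403/126)**2 = 376476409/15876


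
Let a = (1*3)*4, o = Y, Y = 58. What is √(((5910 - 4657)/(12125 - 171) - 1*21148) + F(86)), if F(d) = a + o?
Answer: I*√3011991510686/11954 ≈ 145.18*I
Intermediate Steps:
o = 58
a = 12 (a = 3*4 = 12)
F(d) = 70 (F(d) = 12 + 58 = 70)
√(((5910 - 4657)/(12125 - 171) - 1*21148) + F(86)) = √(((5910 - 4657)/(12125 - 171) - 1*21148) + 70) = √((1253/11954 - 21148) + 70) = √(-252801939/11954 + 70) = √(-251965159/11954) = I*√3011991510686/11954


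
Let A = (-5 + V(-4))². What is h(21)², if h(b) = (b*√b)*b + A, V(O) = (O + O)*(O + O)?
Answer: 16201462 + 3070242*√21 ≈ 3.0271e+7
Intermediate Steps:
V(O) = 4*O² (V(O) = (2*O)*(2*O) = 4*O²)
A = 3481 (A = (-5 + 4*(-4)²)² = (-5 + 4*16)² = (-5 + 64)² = 59² = 3481)
h(b) = 3481 + b^(5/2) (h(b) = (b*√b)*b + 3481 = b^(3/2)*b + 3481 = b^(5/2) + 3481 = 3481 + b^(5/2))
h(21)² = (3481 + 21^(5/2))² = (3481 + 441*√21)²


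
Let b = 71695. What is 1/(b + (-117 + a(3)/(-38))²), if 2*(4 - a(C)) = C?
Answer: 5776/493266929 ≈ 1.1710e-5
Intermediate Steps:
a(C) = 4 - C/2
1/(b + (-117 + a(3)/(-38))²) = 1/(71695 + (-117 + (4 - ½*3)/(-38))²) = 1/(71695 + (-117 + (4 - 3/2)*(-1/38))²) = 1/(71695 + (-117 + (5/2)*(-1/38))²) = 1/(71695 + (-117 - 5/76)²) = 1/(71695 + (-8897/76)²) = 1/(71695 + 79156609/5776) = 1/(493266929/5776) = 5776/493266929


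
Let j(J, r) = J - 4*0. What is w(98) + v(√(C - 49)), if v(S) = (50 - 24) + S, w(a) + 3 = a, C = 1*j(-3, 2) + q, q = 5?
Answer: 121 + I*√47 ≈ 121.0 + 6.8557*I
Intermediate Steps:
j(J, r) = J (j(J, r) = J + 0 = J)
C = 2 (C = 1*(-3) + 5 = -3 + 5 = 2)
w(a) = -3 + a
v(S) = 26 + S
w(98) + v(√(C - 49)) = (-3 + 98) + (26 + √(2 - 49)) = 95 + (26 + √(-47)) = 95 + (26 + I*√47) = 121 + I*√47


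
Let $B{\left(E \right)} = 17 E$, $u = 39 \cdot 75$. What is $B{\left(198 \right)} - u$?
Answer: $441$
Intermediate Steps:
$u = 2925$
$B{\left(198 \right)} - u = 17 \cdot 198 - 2925 = 3366 - 2925 = 441$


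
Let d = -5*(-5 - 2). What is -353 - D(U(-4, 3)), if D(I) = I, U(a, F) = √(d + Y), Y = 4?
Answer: -353 - √39 ≈ -359.25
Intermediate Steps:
d = 35 (d = -5*(-7) = 35)
U(a, F) = √39 (U(a, F) = √(35 + 4) = √39)
-353 - D(U(-4, 3)) = -353 - √39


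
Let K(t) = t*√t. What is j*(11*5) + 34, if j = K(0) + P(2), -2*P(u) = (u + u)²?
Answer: -406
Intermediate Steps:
P(u) = -2*u² (P(u) = -(u + u)²/2 = -4*u²/2 = -2*u²)
K(t) = t^(3/2)
j = -8 (j = 0^(3/2) - 2*2² = 0 - 2*4 = 0 - 8 = -8)
j*(11*5) + 34 = -88*5 + 34 = -8*55 + 34 = -440 + 34 = -406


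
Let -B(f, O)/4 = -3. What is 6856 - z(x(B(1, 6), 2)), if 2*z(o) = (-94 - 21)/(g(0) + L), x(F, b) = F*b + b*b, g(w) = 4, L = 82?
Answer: 1179347/172 ≈ 6856.7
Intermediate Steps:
B(f, O) = 12 (B(f, O) = -4*(-3) = 12)
x(F, b) = b**2 + F*b (x(F, b) = F*b + b**2 = b**2 + F*b)
z(o) = -115/172 (z(o) = ((-94 - 21)/(4 + 82))/2 = (-115/86)/2 = (-115*1/86)/2 = (1/2)*(-115/86) = -115/172)
6856 - z(x(B(1, 6), 2)) = 6856 - 1*(-115/172) = 6856 + 115/172 = 1179347/172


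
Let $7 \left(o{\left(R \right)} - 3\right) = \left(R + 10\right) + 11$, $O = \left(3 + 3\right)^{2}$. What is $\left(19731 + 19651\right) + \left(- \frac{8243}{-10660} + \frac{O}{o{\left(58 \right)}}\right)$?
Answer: $\frac{2099236131}{53300} \approx 39385.0$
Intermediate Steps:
$O = 36$ ($O = 6^{2} = 36$)
$o{\left(R \right)} = 6 + \frac{R}{7}$ ($o{\left(R \right)} = 3 + \frac{\left(R + 10\right) + 11}{7} = 3 + \frac{\left(10 + R\right) + 11}{7} = 3 + \frac{21 + R}{7} = 3 + \left(3 + \frac{R}{7}\right) = 6 + \frac{R}{7}$)
$\left(19731 + 19651\right) + \left(- \frac{8243}{-10660} + \frac{O}{o{\left(58 \right)}}\right) = \left(19731 + 19651\right) - \left(- \frac{8243}{10660} - \frac{36}{6 + \frac{1}{7} \cdot 58}\right) = 39382 - \left(- \frac{8243}{10660} - \frac{36}{6 + \frac{58}{7}}\right) = 39382 + \left(\frac{8243}{10660} + \frac{36}{\frac{100}{7}}\right) = 39382 + \left(\frac{8243}{10660} + 36 \cdot \frac{7}{100}\right) = 39382 + \left(\frac{8243}{10660} + \frac{63}{25}\right) = 39382 + \frac{175531}{53300} = \frac{2099236131}{53300}$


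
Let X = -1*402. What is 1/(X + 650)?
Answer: 1/248 ≈ 0.0040323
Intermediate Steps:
X = -402
1/(X + 650) = 1/(-402 + 650) = 1/248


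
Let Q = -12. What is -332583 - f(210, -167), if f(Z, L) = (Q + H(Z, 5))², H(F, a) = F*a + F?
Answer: -1890087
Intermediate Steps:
H(F, a) = F + F*a
f(Z, L) = (-12 + 6*Z)² (f(Z, L) = (-12 + Z*(1 + 5))² = (-12 + Z*6)² = (-12 + 6*Z)²)
-332583 - f(210, -167) = -332583 - 36*(-2 + 210)² = -332583 - 36*208² = -332583 - 36*43264 = -332583 - 1*1557504 = -332583 - 1557504 = -1890087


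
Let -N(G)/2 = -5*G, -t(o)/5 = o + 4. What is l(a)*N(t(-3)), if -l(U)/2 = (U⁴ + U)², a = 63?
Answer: 24815776514457600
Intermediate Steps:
t(o) = -20 - 5*o (t(o) = -5*(o + 4) = -5*(4 + o) = -20 - 5*o)
N(G) = 10*G (N(G) = -(-10)*G = 10*G)
l(U) = -2*(U + U⁴)² (l(U) = -2*(U⁴ + U)² = -2*(U + U⁴)²)
l(a)*N(t(-3)) = (-2*63²*(1 + 63³)²)*(10*(-20 - 5*(-3))) = (-2*3969*(1 + 250047)²)*(10*(-20 + 15)) = (-2*3969*250048²)*(10*(-5)) = -2*3969*62524002304*(-50) = -496315530289152*(-50) = 24815776514457600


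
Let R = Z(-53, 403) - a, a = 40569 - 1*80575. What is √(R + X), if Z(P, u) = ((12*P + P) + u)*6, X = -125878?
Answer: 6*I*√2433 ≈ 295.95*I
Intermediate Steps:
Z(P, u) = 6*u + 78*P (Z(P, u) = (13*P + u)*6 = (u + 13*P)*6 = 6*u + 78*P)
a = -40006 (a = 40569 - 80575 = -40006)
R = 38290 (R = (6*403 + 78*(-53)) - 1*(-40006) = (2418 - 4134) + 40006 = -1716 + 40006 = 38290)
√(R + X) = √(38290 - 125878) = √(-87588) = 6*I*√2433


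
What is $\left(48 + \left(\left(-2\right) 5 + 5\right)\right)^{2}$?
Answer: $1849$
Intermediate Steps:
$\left(48 + \left(\left(-2\right) 5 + 5\right)\right)^{2} = \left(48 + \left(-10 + 5\right)\right)^{2} = \left(48 - 5\right)^{2} = 43^{2} = 1849$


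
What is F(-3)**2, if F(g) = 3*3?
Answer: 81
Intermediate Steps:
F(g) = 9
F(-3)**2 = 9**2 = 81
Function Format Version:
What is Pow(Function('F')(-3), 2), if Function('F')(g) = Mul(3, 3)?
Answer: 81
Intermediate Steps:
Function('F')(g) = 9
Pow(Function('F')(-3), 2) = Pow(9, 2) = 81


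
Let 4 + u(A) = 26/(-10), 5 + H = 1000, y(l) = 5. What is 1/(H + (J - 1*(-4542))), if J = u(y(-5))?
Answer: 5/27652 ≈ 0.00018082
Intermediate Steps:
H = 995 (H = -5 + 1000 = 995)
u(A) = -33/5 (u(A) = -4 + 26/(-10) = -4 + 26*(-⅒) = -4 - 13/5 = -33/5)
J = -33/5 ≈ -6.6000
1/(H + (J - 1*(-4542))) = 1/(995 + (-33/5 - 1*(-4542))) = 1/(995 + (-33/5 + 4542)) = 1/(995 + 22677/5) = 1/(27652/5) = 5/27652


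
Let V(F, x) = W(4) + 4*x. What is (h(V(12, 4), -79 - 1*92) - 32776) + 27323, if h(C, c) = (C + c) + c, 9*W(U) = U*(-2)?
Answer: -52019/9 ≈ -5779.9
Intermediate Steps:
W(U) = -2*U/9 (W(U) = (U*(-2))/9 = (-2*U)/9 = -2*U/9)
V(F, x) = -8/9 + 4*x (V(F, x) = -2/9*4 + 4*x = -8/9 + 4*x)
h(C, c) = C + 2*c
(h(V(12, 4), -79 - 1*92) - 32776) + 27323 = (((-8/9 + 4*4) + 2*(-79 - 1*92)) - 32776) + 27323 = (((-8/9 + 16) + 2*(-79 - 92)) - 32776) + 27323 = ((136/9 + 2*(-171)) - 32776) + 27323 = ((136/9 - 342) - 32776) + 27323 = (-2942/9 - 32776) + 27323 = -297926/9 + 27323 = -52019/9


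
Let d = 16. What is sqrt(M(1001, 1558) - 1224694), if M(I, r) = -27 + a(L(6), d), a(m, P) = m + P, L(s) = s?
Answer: I*sqrt(1224699) ≈ 1106.7*I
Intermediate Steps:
a(m, P) = P + m
M(I, r) = -5 (M(I, r) = -27 + (16 + 6) = -27 + 22 = -5)
sqrt(M(1001, 1558) - 1224694) = sqrt(-5 - 1224694) = sqrt(-1224699) = I*sqrt(1224699)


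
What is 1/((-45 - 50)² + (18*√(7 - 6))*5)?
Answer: 1/9115 ≈ 0.00010971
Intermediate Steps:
1/((-45 - 50)² + (18*√(7 - 6))*5) = 1/((-95)² + (18*√1)*5) = 1/(9025 + (18*1)*5) = 1/(9025 + 18*5) = 1/(9025 + 90) = 1/9115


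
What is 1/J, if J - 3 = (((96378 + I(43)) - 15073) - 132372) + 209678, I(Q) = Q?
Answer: 1/158657 ≈ 6.3029e-6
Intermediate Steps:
J = 158657 (J = 3 + ((((96378 + 43) - 15073) - 132372) + 209678) = 3 + (((96421 - 15073) - 132372) + 209678) = 3 + ((81348 - 132372) + 209678) = 3 + (-51024 + 209678) = 3 + 158654 = 158657)
1/J = 1/158657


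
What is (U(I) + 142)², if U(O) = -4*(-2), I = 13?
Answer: 22500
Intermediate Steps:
U(O) = 8
(U(I) + 142)² = (8 + 142)² = 150² = 22500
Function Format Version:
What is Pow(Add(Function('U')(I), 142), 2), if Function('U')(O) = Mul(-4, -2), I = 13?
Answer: 22500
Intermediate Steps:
Function('U')(O) = 8
Pow(Add(Function('U')(I), 142), 2) = Pow(Add(8, 142), 2) = Pow(150, 2) = 22500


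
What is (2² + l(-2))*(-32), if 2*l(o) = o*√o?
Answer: -128 + 32*I*√2 ≈ -128.0 + 45.255*I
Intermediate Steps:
l(o) = o^(3/2)/2 (l(o) = (o*√o)/2 = o^(3/2)/2)
(2² + l(-2))*(-32) = (2² + (-2)^(3/2)/2)*(-32) = (4 + (-2*I*√2)/2)*(-32) = (4 - I*√2)*(-32) = -128 + 32*I*√2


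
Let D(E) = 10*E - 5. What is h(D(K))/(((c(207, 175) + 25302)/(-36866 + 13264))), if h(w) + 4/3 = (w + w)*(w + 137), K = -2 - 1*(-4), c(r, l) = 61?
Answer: -24829304/5853 ≈ -4242.1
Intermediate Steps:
K = 2 (K = -2 + 4 = 2)
D(E) = -5 + 10*E
h(w) = -4/3 + 2*w*(137 + w) (h(w) = -4/3 + (w + w)*(w + 137) = -4/3 + (2*w)*(137 + w) = -4/3 + 2*w*(137 + w))
h(D(K))/(((c(207, 175) + 25302)/(-36866 + 13264))) = (-4/3 + 2*(-5 + 10*2)² + 274*(-5 + 10*2))/(((61 + 25302)/(-36866 + 13264))) = (-4/3 + 2*(-5 + 20)² + 274*(-5 + 20))/((25363/(-23602))) = (-4/3 + 2*15² + 274*15)/((25363*(-1/23602))) = (-4/3 + 2*225 + 4110)/(-25363/23602) = (-4/3 + 450 + 4110)*(-23602/25363) = (13676/3)*(-23602/25363) = -24829304/5853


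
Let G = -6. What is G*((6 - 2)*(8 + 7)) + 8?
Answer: -352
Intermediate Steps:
G*((6 - 2)*(8 + 7)) + 8 = -6*(6 - 2)*(8 + 7) + 8 = -24*15 + 8 = -6*60 + 8 = -360 + 8 = -352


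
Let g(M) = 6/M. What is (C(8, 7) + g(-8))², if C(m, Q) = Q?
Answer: 625/16 ≈ 39.063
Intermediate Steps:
(C(8, 7) + g(-8))² = (7 + 6/(-8))² = (7 + 6*(-⅛))² = (7 - ¾)² = (25/4)² = 625/16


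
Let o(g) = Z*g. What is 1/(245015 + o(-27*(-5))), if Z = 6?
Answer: 1/245825 ≈ 4.0679e-6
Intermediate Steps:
o(g) = 6*g
1/(245015 + o(-27*(-5))) = 1/(245015 + 6*(-27*(-5))) = 1/(245015 + 6*135) = 1/(245015 + 810) = 1/245825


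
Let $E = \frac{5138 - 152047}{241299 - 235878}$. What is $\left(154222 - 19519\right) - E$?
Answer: $\frac{730371872}{5421} \approx 1.3473 \cdot 10^{5}$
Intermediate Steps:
$E = - \frac{146909}{5421} \approx -27.1$
$\left(154222 - 19519\right) - E = \left(154222 - 19519\right) - - \frac{146909}{5421} = \left(154222 - 19519\right) + \frac{146909}{5421} = 134703 + \frac{146909}{5421} = \frac{730371872}{5421}$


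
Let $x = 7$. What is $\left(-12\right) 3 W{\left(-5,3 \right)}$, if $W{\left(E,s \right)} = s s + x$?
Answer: $-576$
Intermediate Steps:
$W{\left(E,s \right)} = 7 + s^{2}$ ($W{\left(E,s \right)} = s s + 7 = s^{2} + 7 = 7 + s^{2}$)
$\left(-12\right) 3 W{\left(-5,3 \right)} = \left(-12\right) 3 \left(7 + 3^{2}\right) = - 36 \left(7 + 9\right) = \left(-36\right) 16 = -576$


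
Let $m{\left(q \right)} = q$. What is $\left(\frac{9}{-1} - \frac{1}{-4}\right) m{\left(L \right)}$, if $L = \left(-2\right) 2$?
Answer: $35$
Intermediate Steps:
$L = -4$
$\left(\frac{9}{-1} - \frac{1}{-4}\right) m{\left(L \right)} = \left(\frac{9}{-1} - \frac{1}{-4}\right) \left(-4\right) = \left(9 \left(-1\right) - - \frac{1}{4}\right) \left(-4\right) = \left(-9 + \frac{1}{4}\right) \left(-4\right) = \left(- \frac{35}{4}\right) \left(-4\right) = 35$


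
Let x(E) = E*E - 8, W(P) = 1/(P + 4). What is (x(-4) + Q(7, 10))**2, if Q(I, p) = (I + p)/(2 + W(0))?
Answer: 19600/81 ≈ 241.98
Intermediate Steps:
W(P) = 1/(4 + P)
Q(I, p) = 4*I/9 + 4*p/9 (Q(I, p) = (I + p)/(2 + 1/(4 + 0)) = (I + p)/(2 + 1/4) = (I + p)/(9/4) = (I + p)*(4/9) = 4*I/9 + 4*p/9)
x(E) = -8 + E**2 (x(E) = E**2 - 8 = -8 + E**2)
(x(-4) + Q(7, 10))**2 = ((-8 + (-4)**2) + ((4/9)*7 + (4/9)*10))**2 = ((-8 + 16) + (28/9 + 40/9))**2 = (8 + 68/9)**2 = (140/9)**2 = 19600/81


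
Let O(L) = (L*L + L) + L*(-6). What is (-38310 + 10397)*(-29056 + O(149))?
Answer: 212138800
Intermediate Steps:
O(L) = L**2 - 5*L (O(L) = (L**2 + L) - 6*L = (L + L**2) - 6*L = L**2 - 5*L)
(-38310 + 10397)*(-29056 + O(149)) = (-38310 + 10397)*(-29056 + 149*(-5 + 149)) = -27913*(-29056 + 149*144) = -27913*(-29056 + 21456) = -27913*(-7600) = 212138800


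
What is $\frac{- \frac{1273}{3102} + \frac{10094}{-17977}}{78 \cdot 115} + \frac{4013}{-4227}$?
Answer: $- \frac{669189196540361}{704794405449420} \approx -0.94948$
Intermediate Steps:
$\frac{- \frac{1273}{3102} + \frac{10094}{-17977}}{78 \cdot 115} + \frac{4013}{-4227} = \frac{\left(-1273\right) \frac{1}{3102} + 10094 \left(- \frac{1}{17977}\right)}{8970} + 4013 \left(- \frac{1}{4227}\right) = \left(- \frac{1273}{3102} - \frac{10094}{17977}\right) \frac{1}{8970} - \frac{4013}{4227} = \left(- \frac{54196309}{55764654}\right) \frac{1}{8970} - \frac{4013}{4227} = - \frac{54196309}{500208946380} - \frac{4013}{4227} = - \frac{669189196540361}{704794405449420}$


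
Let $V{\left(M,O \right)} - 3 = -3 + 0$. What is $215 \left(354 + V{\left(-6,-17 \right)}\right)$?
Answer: $76110$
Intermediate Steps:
$V{\left(M,O \right)} = 0$ ($V{\left(M,O \right)} = 3 + \left(-3 + 0\right) = 3 - 3 = 0$)
$215 \left(354 + V{\left(-6,-17 \right)}\right) = 215 \left(354 + 0\right) = 215 \cdot 354 = 76110$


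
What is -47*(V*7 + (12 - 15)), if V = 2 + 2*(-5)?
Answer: 2773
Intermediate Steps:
V = -8 (V = 2 - 10 = -8)
-47*(V*7 + (12 - 15)) = -47*(-8*7 + (12 - 15)) = -47*(-56 - 3) = -47*(-59) = 2773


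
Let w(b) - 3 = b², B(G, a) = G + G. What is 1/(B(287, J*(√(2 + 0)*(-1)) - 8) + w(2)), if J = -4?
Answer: 1/581 ≈ 0.0017212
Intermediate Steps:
B(G, a) = 2*G
w(b) = 3 + b²
1/(B(287, J*(√(2 + 0)*(-1)) - 8) + w(2)) = 1/(2*287 + (3 + 2²)) = 1/(574 + (3 + 4)) = 1/(574 + 7) = 1/581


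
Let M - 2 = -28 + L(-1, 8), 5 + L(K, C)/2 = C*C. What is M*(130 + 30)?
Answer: 14720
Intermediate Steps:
L(K, C) = -10 + 2*C² (L(K, C) = -10 + 2*(C*C) = -10 + 2*C²)
M = 92 (M = 2 + (-28 + (-10 + 2*8²)) = 2 + (-28 + (-10 + 2*64)) = 2 + (-28 + (-10 + 128)) = 2 + (-28 + 118) = 2 + 90 = 92)
M*(130 + 30) = 92*(130 + 30) = 92*160 = 14720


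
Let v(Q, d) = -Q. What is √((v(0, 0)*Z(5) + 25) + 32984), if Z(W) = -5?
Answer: √33009 ≈ 181.68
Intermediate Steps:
√((v(0, 0)*Z(5) + 25) + 32984) = √((-1*0*(-5) + 25) + 32984) = √((0*(-5) + 25) + 32984) = √((0 + 25) + 32984) = √(25 + 32984) = √33009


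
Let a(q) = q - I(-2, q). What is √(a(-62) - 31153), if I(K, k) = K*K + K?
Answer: I*√31217 ≈ 176.68*I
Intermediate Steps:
I(K, k) = K + K² (I(K, k) = K² + K = K + K²)
a(q) = -2 + q (a(q) = q - (-2)*(1 - 2) = q - (-2)*(-1) = q - 1*2 = q - 2 = -2 + q)
√(a(-62) - 31153) = √((-2 - 62) - 31153) = √(-64 - 31153) = √(-31217) = I*√31217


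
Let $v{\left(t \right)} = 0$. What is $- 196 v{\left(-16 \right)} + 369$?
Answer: $369$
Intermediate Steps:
$- 196 v{\left(-16 \right)} + 369 = \left(-196\right) 0 + 369 = 0 + 369 = 369$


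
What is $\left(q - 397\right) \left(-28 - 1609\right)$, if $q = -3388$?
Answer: $6196045$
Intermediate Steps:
$\left(q - 397\right) \left(-28 - 1609\right) = \left(-3388 - 397\right) \left(-28 - 1609\right) = \left(-3785\right) \left(-1637\right) = 6196045$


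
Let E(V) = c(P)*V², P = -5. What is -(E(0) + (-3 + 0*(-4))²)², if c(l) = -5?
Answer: -81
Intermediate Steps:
E(V) = -5*V²
-(E(0) + (-3 + 0*(-4))²)² = -(-5*0² + (-3 + 0*(-4))²)² = -(-5*0 + (-3 + 0)²)² = -(0 + (-3)²)² = -(0 + 9)² = -1*9² = -1*81 = -81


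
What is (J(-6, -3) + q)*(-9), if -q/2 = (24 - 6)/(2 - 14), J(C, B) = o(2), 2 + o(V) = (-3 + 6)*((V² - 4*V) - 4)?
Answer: 207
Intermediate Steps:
o(V) = -14 - 12*V + 3*V² (o(V) = -2 + (-3 + 6)*((V² - 4*V) - 4) = -2 + 3*(-4 + V² - 4*V) = -2 + (-12 - 12*V + 3*V²) = -14 - 12*V + 3*V²)
J(C, B) = -26 (J(C, B) = -14 - 12*2 + 3*2² = -14 - 24 + 3*4 = -14 - 24 + 12 = -26)
q = 3 (q = -2*(24 - 6)/(2 - 14) = -36/(-12) = -36*(-1)/12 = -2*(-3/2) = 3)
(J(-6, -3) + q)*(-9) = (-26 + 3)*(-9) = -23*(-9) = 207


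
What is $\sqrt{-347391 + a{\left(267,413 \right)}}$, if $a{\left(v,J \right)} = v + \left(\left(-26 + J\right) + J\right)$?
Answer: $2 i \sqrt{86581} \approx 588.49 i$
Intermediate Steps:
$a{\left(v,J \right)} = -26 + v + 2 J$ ($a{\left(v,J \right)} = v + \left(-26 + 2 J\right) = -26 + v + 2 J$)
$\sqrt{-347391 + a{\left(267,413 \right)}} = \sqrt{-347391 + \left(-26 + 267 + 2 \cdot 413\right)} = \sqrt{-347391 + \left(-26 + 267 + 826\right)} = \sqrt{-347391 + 1067} = \sqrt{-346324} = 2 i \sqrt{86581}$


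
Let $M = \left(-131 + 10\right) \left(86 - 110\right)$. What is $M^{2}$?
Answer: $8433216$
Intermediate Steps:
$M = 2904$ ($M = \left(-121\right) \left(-24\right) = 2904$)
$M^{2} = 2904^{2} = 8433216$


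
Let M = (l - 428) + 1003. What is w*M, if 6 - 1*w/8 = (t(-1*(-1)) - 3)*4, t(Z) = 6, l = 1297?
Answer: -89856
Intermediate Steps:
M = 1872 (M = (1297 - 428) + 1003 = 869 + 1003 = 1872)
w = -48 (w = 48 - 8*(6 - 3)*4 = 48 - 24*4 = 48 - 8*12 = 48 - 96 = -48)
w*M = -48*1872 = -89856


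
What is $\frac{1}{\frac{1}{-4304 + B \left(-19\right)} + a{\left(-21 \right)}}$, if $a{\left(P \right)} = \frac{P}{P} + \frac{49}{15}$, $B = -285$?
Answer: $\frac{16665}{71119} \approx 0.23433$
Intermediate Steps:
$a{\left(P \right)} = \frac{64}{15}$ ($a{\left(P \right)} = 1 + 49 \cdot \frac{1}{15} = 1 + \frac{49}{15} = \frac{64}{15}$)
$\frac{1}{\frac{1}{-4304 + B \left(-19\right)} + a{\left(-21 \right)}} = \frac{1}{\frac{1}{-4304 - -5415} + \frac{64}{15}} = \frac{1}{\frac{1}{-4304 + 5415} + \frac{64}{15}} = \frac{1}{\frac{1}{1111} + \frac{64}{15}} = \frac{1}{\frac{71119}{16665}} = \frac{16665}{71119}$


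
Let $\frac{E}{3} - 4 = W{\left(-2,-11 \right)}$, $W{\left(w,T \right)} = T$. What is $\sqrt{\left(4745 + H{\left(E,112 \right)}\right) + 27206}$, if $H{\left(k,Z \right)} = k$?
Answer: $\sqrt{31930} \approx 178.69$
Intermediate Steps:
$E = -21$ ($E = 12 + 3 \left(-11\right) = 12 - 33 = -21$)
$\sqrt{\left(4745 + H{\left(E,112 \right)}\right) + 27206} = \sqrt{\left(4745 - 21\right) + 27206} = \sqrt{4724 + 27206} = \sqrt{31930}$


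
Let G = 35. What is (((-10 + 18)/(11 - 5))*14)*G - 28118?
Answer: -82394/3 ≈ -27465.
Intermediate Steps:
(((-10 + 18)/(11 - 5))*14)*G - 28118 = (((-10 + 18)/(11 - 5))*14)*35 - 28118 = ((8/6)*14)*35 - 28118 = ((8*(1/6))*14)*35 - 28118 = ((4/3)*14)*35 - 28118 = (56/3)*35 - 28118 = 1960/3 - 28118 = -82394/3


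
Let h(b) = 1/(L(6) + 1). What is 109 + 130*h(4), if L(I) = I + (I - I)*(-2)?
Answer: 893/7 ≈ 127.57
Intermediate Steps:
L(I) = I (L(I) = I + 0*(-2) = I + 0 = I)
h(b) = ⅐ (h(b) = 1/(6 + 1) = 1/7 = ⅐)
109 + 130*h(4) = 109 + 130*(⅐) = 109 + 130/7 = 893/7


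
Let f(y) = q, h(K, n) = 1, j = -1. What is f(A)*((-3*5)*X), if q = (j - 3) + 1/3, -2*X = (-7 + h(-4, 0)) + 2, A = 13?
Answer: 110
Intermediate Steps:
X = 2 (X = -((-7 + 1) + 2)/2 = -(-6 + 2)/2 = -1/2*(-4) = 2)
q = -11/3 (q = (-1 - 3) + 1/3 = -4 + 1/3 = -11/3 ≈ -3.6667)
f(y) = -11/3
f(A)*((-3*5)*X) = -11*(-3*5)*2/3 = -(-55)*2 = -11/3*(-30) = 110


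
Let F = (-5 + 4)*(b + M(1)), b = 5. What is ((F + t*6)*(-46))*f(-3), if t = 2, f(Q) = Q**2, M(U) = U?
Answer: -2484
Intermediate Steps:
F = -6 (F = (-5 + 4)*(5 + 1) = -1*6 = -6)
((F + t*6)*(-46))*f(-3) = ((-6 + 2*6)*(-46))*(-3)**2 = ((-6 + 12)*(-46))*9 = (6*(-46))*9 = -276*9 = -2484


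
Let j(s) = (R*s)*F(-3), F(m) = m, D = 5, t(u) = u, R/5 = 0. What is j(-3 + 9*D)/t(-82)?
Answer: 0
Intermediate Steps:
R = 0 (R = 5*0 = 0)
j(s) = 0 (j(s) = (0*s)*(-3) = 0*(-3) = 0)
j(-3 + 9*D)/t(-82) = 0/(-82) = 0*(-1/82) = 0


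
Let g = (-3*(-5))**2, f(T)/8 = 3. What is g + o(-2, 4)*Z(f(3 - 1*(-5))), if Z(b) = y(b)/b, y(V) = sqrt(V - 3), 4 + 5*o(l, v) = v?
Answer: 225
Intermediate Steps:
f(T) = 24 (f(T) = 8*3 = 24)
o(l, v) = -4/5 + v/5
y(V) = sqrt(-3 + V)
Z(b) = sqrt(-3 + b)/b
g = 225 (g = 15**2 = 225)
g + o(-2, 4)*Z(f(3 - 1*(-5))) = 225 + (-4/5 + (1/5)*4)*(sqrt(-3 + 24)/24) = 225 + (-4/5 + 4/5)*(sqrt(21)/24) = 225 + 0*(sqrt(21)/24) = 225 + 0 = 225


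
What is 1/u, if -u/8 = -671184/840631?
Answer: 840631/5369472 ≈ 0.15656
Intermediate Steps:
u = 5369472/840631 (u = -(-5369472)/840631 = -8*(-671184/840631) = 5369472/840631 ≈ 6.3874)
1/u = 1/(5369472/840631) = 840631/5369472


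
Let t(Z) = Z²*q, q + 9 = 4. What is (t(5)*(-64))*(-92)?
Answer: -736000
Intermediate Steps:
q = -5 (q = -9 + 4 = -5)
t(Z) = -5*Z² (t(Z) = Z²*(-5) = -5*Z²)
(t(5)*(-64))*(-92) = (-5*5²*(-64))*(-92) = (-5*25*(-64))*(-92) = -125*(-64)*(-92) = 8000*(-92) = -736000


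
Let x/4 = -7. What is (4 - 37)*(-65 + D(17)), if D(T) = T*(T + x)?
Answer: 8316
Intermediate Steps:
x = -28 (x = 4*(-7) = -28)
D(T) = T*(-28 + T) (D(T) = T*(T - 28) = T*(-28 + T))
(4 - 37)*(-65 + D(17)) = (4 - 37)*(-65 + 17*(-28 + 17)) = -33*(-65 + 17*(-11)) = -33*(-65 - 187) = -33*(-252) = 8316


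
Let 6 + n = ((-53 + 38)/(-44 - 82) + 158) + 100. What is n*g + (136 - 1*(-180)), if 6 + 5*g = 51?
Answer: 36191/14 ≈ 2585.1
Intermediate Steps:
g = 9 (g = -6/5 + (⅕)*51 = -6/5 + 51/5 = 9)
n = 10589/42 (n = -6 + (((-53 + 38)/(-44 - 82) + 158) + 100) = -6 + ((-15/(-126) + 158) + 100) = -6 + ((-15*(-1/126) + 158) + 100) = -6 + ((5/42 + 158) + 100) = -6 + (6641/42 + 100) = -6 + 10841/42 = 10589/42 ≈ 252.12)
n*g + (136 - 1*(-180)) = (10589/42)*9 + (136 - 1*(-180)) = 31767/14 + (136 + 180) = 31767/14 + 316 = 36191/14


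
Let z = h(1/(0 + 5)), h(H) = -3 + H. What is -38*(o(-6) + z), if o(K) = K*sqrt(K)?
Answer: 532/5 + 228*I*sqrt(6) ≈ 106.4 + 558.48*I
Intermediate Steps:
o(K) = K**(3/2)
z = -14/5 (z = -3 + 1/(0 + 5) = -3 + 1/5 = -14/5 ≈ -2.8000)
-38*(o(-6) + z) = -38*((-6)**(3/2) - 14/5) = -38*(-6*I*sqrt(6) - 14/5) = -38*(-14/5 - 6*I*sqrt(6)) = 532/5 + 228*I*sqrt(6)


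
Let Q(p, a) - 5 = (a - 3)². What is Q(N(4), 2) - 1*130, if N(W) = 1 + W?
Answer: -124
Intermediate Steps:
Q(p, a) = 5 + (-3 + a)² (Q(p, a) = 5 + (a - 3)² = 5 + (-3 + a)²)
Q(N(4), 2) - 1*130 = (5 + (-3 + 2)²) - 1*130 = (5 + (-1)²) - 130 = (5 + 1) - 130 = 6 - 130 = -124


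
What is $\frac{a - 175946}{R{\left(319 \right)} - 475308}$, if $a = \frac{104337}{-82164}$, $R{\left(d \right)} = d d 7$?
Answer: $- \frac{4818843827}{6491476372} \approx -0.74233$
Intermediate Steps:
$R{\left(d \right)} = 7 d^{2}$ ($R{\left(d \right)} = d^{2} \cdot 7 = 7 d^{2}$)
$a = - \frac{34779}{27388}$ ($a = 104337 \left(- \frac{1}{82164}\right) = - \frac{34779}{27388} \approx -1.2699$)
$\frac{a - 175946}{R{\left(319 \right)} - 475308} = \frac{- \frac{34779}{27388} - 175946}{7 \cdot 319^{2} - 475308} = - \frac{4818843827}{27388 \left(7 \cdot 101761 - 475308\right)} = - \frac{4818843827}{27388 \left(712327 - 475308\right)} = - \frac{4818843827}{27388 \cdot 237019} = \left(- \frac{4818843827}{27388}\right) \frac{1}{237019} = - \frac{4818843827}{6491476372}$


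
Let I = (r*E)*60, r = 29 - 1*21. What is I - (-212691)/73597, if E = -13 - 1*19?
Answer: -1130237229/73597 ≈ -15357.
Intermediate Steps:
E = -32 (E = -13 - 19 = -32)
r = 8 (r = 29 - 21 = 8)
I = -15360 (I = (8*(-32))*60 = -256*60 = -15360)
I - (-212691)/73597 = -15360 - (-212691)/73597 = -15360 - 1*(-212691/73597) = -15360 + 212691/73597 = -1130237229/73597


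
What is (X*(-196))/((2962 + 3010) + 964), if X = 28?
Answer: -686/867 ≈ -0.79123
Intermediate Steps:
(X*(-196))/((2962 + 3010) + 964) = (28*(-196))/((2962 + 3010) + 964) = -5488/(5972 + 964) = -5488/6936 = -5488*1/6936 = -686/867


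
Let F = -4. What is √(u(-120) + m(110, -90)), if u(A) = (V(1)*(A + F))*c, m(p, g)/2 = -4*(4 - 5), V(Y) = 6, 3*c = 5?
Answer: 4*I*√77 ≈ 35.1*I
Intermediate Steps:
c = 5/3 (c = (⅓)*5 = 5/3 ≈ 1.6667)
m(p, g) = 8 (m(p, g) = 2*(-4*(4 - 5)) = 2*(-4*(-1)) = 2*4 = 8)
u(A) = -40 + 10*A (u(A) = (6*(A - 4))*(5/3) = (6*(-4 + A))*(5/3) = (-24 + 6*A)*(5/3) = -40 + 10*A)
√(u(-120) + m(110, -90)) = √((-40 + 10*(-120)) + 8) = √((-40 - 1200) + 8) = √(-1240 + 8) = √(-1232) = 4*I*√77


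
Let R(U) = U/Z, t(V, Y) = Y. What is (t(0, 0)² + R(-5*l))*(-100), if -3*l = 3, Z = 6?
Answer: -250/3 ≈ -83.333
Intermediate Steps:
l = -1 (l = -⅓*3 = -1)
R(U) = U/6
(t(0, 0)² + R(-5*l))*(-100) = (0² + (-5*(-1))/6)*(-100) = (0 + (⅙)*5)*(-100) = (0 + ⅚)*(-100) = (⅚)*(-100) = -250/3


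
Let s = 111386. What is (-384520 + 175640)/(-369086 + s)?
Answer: 10444/12885 ≈ 0.81055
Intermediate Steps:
(-384520 + 175640)/(-369086 + s) = (-384520 + 175640)/(-369086 + 111386) = -208880/(-257700) = -208880*(-1/257700) = 10444/12885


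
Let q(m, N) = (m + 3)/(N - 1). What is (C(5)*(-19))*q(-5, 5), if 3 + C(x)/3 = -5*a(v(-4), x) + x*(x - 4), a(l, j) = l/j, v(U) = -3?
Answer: 285/2 ≈ 142.50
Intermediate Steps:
q(m, N) = (3 + m)/(-1 + N)
C(x) = -9 + 45/x + 3*x*(-4 + x) (C(x) = -9 + 3*(-(-15)/x + x*(x - 4)) = -9 + 3*(15/x + x*(-4 + x)) = -9 + (45/x + 3*x*(-4 + x)) = -9 + 45/x + 3*x*(-4 + x))
(C(5)*(-19))*q(-5, 5) = ((-9 - 12*5 + 3*5**2 + 45/5)*(-19))*((3 - 5)/(-1 + 5)) = ((-9 - 60 + 3*25 + 45*(1/5))*(-19))*(-2/4) = ((-9 - 60 + 75 + 9)*(-19))*((1/4)*(-2)) = (15*(-19))*(-1/2) = -285*(-1/2) = 285/2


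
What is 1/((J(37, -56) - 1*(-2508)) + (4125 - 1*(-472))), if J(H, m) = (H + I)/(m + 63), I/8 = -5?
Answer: 7/49732 ≈ 0.00014075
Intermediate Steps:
I = -40 (I = 8*(-5) = -40)
J(H, m) = (-40 + H)/(63 + m) (J(H, m) = (H - 40)/(m + 63) = (-40 + H)/(63 + m))
1/((J(37, -56) - 1*(-2508)) + (4125 - 1*(-472))) = 1/(((-40 + 37)/(63 - 56) - 1*(-2508)) + (4125 - 1*(-472))) = 1/((-3/7 + 2508) + (4125 + 472)) = 1/(((⅐)*(-3) + 2508) + 4597) = 1/((-3/7 + 2508) + 4597) = 1/(17553/7 + 4597) = 1/(49732/7) = 7/49732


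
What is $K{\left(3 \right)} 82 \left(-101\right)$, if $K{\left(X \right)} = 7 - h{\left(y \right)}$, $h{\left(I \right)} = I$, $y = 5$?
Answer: $-16564$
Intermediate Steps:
$K{\left(X \right)} = 2$ ($K{\left(X \right)} = 7 - 5 = 2$)
$K{\left(3 \right)} 82 \left(-101\right) = 2 \cdot 82 \left(-101\right) = 164 \left(-101\right) = -16564$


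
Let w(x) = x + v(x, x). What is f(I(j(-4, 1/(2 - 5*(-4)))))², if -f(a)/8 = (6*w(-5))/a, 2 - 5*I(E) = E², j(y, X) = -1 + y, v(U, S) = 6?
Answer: 57600/529 ≈ 108.88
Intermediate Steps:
w(x) = 6 + x (w(x) = x + 6 = 6 + x)
I(E) = ⅖ - E²/5
f(a) = -48/a (f(a) = -8*6*(6 - 5)/a = -8*6*1/a = -48/a)
f(I(j(-4, 1/(2 - 5*(-4)))))² = (-48/(⅖ - (-1 - 4)²/5))² = (-48/(⅖ - ⅕*(-5)²))² = (-48/(⅖ - ⅕*25))² = (-48/(⅖ - 5))² = (-48/(-23/5))² = (-48*(-5/23))² = (240/23)² = 57600/529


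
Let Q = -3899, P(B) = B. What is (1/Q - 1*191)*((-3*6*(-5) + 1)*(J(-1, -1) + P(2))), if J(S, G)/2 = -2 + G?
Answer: 38724920/557 ≈ 69524.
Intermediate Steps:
J(S, G) = -4 + 2*G (J(S, G) = 2*(-2 + G) = -4 + 2*G)
(1/Q - 1*191)*((-3*6*(-5) + 1)*(J(-1, -1) + P(2))) = (1/(-3899) - 1*191)*((-3*6*(-5) + 1)*((-4 + 2*(-1)) + 2)) = (-1/3899 - 191)*((-18*(-5) + 1)*((-4 - 2) + 2)) = -744710*(90 + 1)*(-6 + 2)/3899 = -9681230*(-4)/557 = -744710/3899*(-364) = 38724920/557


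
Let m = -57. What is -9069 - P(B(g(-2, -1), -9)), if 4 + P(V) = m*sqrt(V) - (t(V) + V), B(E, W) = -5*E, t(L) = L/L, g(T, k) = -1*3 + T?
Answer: -8754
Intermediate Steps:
g(T, k) = -3 + T
t(L) = 1
P(V) = -5 - V - 57*sqrt(V) (P(V) = -4 + (-57*sqrt(V) - (1 + V)) = -4 + (-57*sqrt(V) + (-1 - V)) = -4 + (-1 - V - 57*sqrt(V)) = -5 - V - 57*sqrt(V))
-9069 - P(B(g(-2, -1), -9)) = -9069 - (-5 - (-5)*(-3 - 2) - 57*sqrt(-5*(-3 - 2))) = -9069 - (-5 - (-5)*(-5) - 57*sqrt(-5*(-5))) = -9069 - (-5 - 1*25 - 57*sqrt(25)) = -9069 - (-5 - 25 - 57*5) = -9069 - (-5 - 25 - 285) = -9069 - 1*(-315) = -9069 + 315 = -8754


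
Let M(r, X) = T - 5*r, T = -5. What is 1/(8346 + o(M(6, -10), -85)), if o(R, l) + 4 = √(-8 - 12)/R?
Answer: 1021895/8524648092 + 7*I*√5/8524648092 ≈ 0.00011988 + 1.8361e-9*I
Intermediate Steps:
M(r, X) = -5 - 5*r
o(R, l) = -4 + 2*I*√5/R (o(R, l) = -4 + √(-8 - 12)/R = -4 + √(-20)/R = -4 + (2*I*√5)/R = -4 + 2*I*√5/R)
1/(8346 + o(M(6, -10), -85)) = 1/(8346 + (-4 + 2*I*√5/(-5 - 5*6))) = 1/(8346 + (-4 + 2*I*√5/(-5 - 30))) = 1/(8346 + (-4 + 2*I*√5/(-35))) = 1/(8346 + (-4 + 2*I*√5*(-1/35))) = 1/(8346 + (-4 - 2*I*√5/35)) = 1/(8342 - 2*I*√5/35)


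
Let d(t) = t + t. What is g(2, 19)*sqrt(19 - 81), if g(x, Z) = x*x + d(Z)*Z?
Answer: 726*I*sqrt(62) ≈ 5716.5*I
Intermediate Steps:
d(t) = 2*t
g(x, Z) = x**2 + 2*Z**2 (g(x, Z) = x*x + (2*Z)*Z = x**2 + 2*Z**2)
g(2, 19)*sqrt(19 - 81) = (2**2 + 2*19**2)*sqrt(19 - 81) = (4 + 2*361)*sqrt(-62) = (4 + 722)*(I*sqrt(62)) = 726*(I*sqrt(62)) = 726*I*sqrt(62)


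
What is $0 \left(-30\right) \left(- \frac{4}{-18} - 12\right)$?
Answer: $0$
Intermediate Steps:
$0 \left(-30\right) \left(- \frac{4}{-18} - 12\right) = 0 \left(\left(-4\right) \left(- \frac{1}{18}\right) - 12\right) = 0 \left(\frac{2}{9} - 12\right) = 0 \left(- \frac{106}{9}\right) = 0$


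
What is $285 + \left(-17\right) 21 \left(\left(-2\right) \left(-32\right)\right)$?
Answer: $-22563$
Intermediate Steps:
$285 + \left(-17\right) 21 \left(\left(-2\right) \left(-32\right)\right) = 285 - 22848 = -22563$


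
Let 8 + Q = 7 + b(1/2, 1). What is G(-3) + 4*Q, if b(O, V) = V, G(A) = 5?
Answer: 5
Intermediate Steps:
Q = 0 (Q = -8 + (7 + 1) = -8 + 8 = 0)
G(-3) + 4*Q = 5 + 4*0 = 5 + 0 = 5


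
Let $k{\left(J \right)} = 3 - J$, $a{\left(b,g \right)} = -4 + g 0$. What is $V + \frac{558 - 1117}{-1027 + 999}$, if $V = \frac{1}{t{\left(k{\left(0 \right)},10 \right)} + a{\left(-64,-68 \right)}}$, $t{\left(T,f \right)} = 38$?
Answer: $\frac{9517}{476} \approx 19.994$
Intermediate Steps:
$a{\left(b,g \right)} = -4$ ($a{\left(b,g \right)} = -4 + 0 = -4$)
$V = \frac{1}{34}$ ($V = \frac{1}{38 - 4} = \frac{1}{34} \approx 0.029412$)
$V + \frac{558 - 1117}{-1027 + 999} = \frac{1}{34} + \frac{558 - 1117}{-1027 + 999} = \frac{1}{34} - \frac{559}{-28} = \frac{1}{34} - - \frac{559}{28} = \frac{1}{34} + \frac{559}{28} = \frac{9517}{476}$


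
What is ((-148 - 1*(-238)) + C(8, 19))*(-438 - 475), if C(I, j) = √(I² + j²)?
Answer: -82170 - 4565*√17 ≈ -1.0099e+5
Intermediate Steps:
((-148 - 1*(-238)) + C(8, 19))*(-438 - 475) = ((-148 - 1*(-238)) + √(8² + 19²))*(-438 - 475) = ((-148 + 238) + √(64 + 361))*(-913) = (90 + √425)*(-913) = (90 + 5*√17)*(-913) = -82170 - 4565*√17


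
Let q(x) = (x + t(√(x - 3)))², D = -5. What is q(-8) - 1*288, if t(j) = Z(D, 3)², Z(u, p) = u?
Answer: 1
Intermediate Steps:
t(j) = 25 (t(j) = (-5)² = 25)
q(x) = (25 + x)² (q(x) = (x + 25)² = (25 + x)²)
q(-8) - 1*288 = (25 - 8)² - 1*288 = 17² - 288 = 289 - 288 = 1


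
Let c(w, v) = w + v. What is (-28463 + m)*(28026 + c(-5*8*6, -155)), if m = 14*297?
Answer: -671571455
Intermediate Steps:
c(w, v) = v + w
m = 4158
(-28463 + m)*(28026 + c(-5*8*6, -155)) = (-28463 + 4158)*(28026 + (-155 - 5*8*6)) = -24305*(28026 + (-155 - 40*6)) = -24305*(28026 + (-155 - 240)) = -24305*(28026 - 395) = -24305*27631 = -671571455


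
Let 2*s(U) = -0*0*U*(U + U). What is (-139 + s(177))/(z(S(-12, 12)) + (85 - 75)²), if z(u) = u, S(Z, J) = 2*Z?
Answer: -139/76 ≈ -1.8289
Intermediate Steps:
s(U) = 0 (s(U) = (-0*0*U*(U + U))/2 = (-0*U*(2*U))/2 = (-0*2*U²)/2 = (-1*0)/2 = (½)*0 = 0)
(-139 + s(177))/(z(S(-12, 12)) + (85 - 75)²) = (-139 + 0)/(2*(-12) + (85 - 75)²) = -139/(-24 + 10²) = -139/(-24 + 100) = -139/76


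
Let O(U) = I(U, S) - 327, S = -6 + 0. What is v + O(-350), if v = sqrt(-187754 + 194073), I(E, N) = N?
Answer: -333 + sqrt(6319) ≈ -253.51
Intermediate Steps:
S = -6
O(U) = -333 (O(U) = -6 - 327 = -333)
v = sqrt(6319) ≈ 79.492
v + O(-350) = sqrt(6319) - 333 = -333 + sqrt(6319)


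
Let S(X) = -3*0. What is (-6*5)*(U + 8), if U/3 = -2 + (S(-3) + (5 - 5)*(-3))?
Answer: -60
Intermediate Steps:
S(X) = 0
U = -6 (U = 3*(-2 + (0 + (5 - 5)*(-3))) = 3*(-2 + (0 + 0*(-3))) = 3*(-2 + (0 + 0)) = 3*(-2 + 0) = 3*(-2) = -6)
(-6*5)*(U + 8) = (-6*5)*(-6 + 8) = -30*2 = -60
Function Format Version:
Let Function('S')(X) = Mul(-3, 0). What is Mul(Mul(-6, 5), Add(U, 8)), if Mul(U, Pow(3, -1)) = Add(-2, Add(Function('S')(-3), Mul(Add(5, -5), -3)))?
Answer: -60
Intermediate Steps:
Function('S')(X) = 0
U = -6 (U = Mul(3, Add(-2, Add(0, Mul(Add(5, -5), -3)))) = Mul(3, Add(-2, Add(0, Mul(0, -3)))) = Mul(3, Add(-2, Add(0, 0))) = Mul(3, Add(-2, 0)) = Mul(3, -2) = -6)
Mul(Mul(-6, 5), Add(U, 8)) = Mul(Mul(-6, 5), Add(-6, 8)) = Mul(-30, 2) = -60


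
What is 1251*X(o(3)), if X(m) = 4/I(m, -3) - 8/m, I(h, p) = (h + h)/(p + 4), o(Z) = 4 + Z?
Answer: -7506/7 ≈ -1072.3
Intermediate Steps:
I(h, p) = 2*h/(4 + p) (I(h, p) = (2*h)/(4 + p) = 2*h/(4 + p))
X(m) = -6/m (X(m) = 4/((2*m/(4 - 3))) - 8/m = 4/((2*m/1)) - 8/m = 4/((2*m*1)) - 8/m = 4/((2*m)) - 8/m = 4*(1/(2*m)) - 8/m = 2/m - 8/m = -6/m)
1251*X(o(3)) = 1251*(-6/(4 + 3)) = 1251*(-6/7) = -7506/7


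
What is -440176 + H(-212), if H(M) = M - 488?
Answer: -440876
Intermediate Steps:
H(M) = -488 + M
-440176 + H(-212) = -440176 + (-488 - 212) = -440176 - 700 = -440876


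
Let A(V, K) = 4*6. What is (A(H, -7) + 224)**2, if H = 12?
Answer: 61504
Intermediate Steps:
A(V, K) = 24
(A(H, -7) + 224)**2 = (24 + 224)**2 = 248**2 = 61504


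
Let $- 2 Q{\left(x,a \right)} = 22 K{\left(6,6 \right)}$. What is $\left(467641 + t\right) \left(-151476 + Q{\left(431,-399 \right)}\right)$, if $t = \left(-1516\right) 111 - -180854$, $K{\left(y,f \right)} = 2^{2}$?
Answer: $-72762782880$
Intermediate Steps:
$K{\left(y,f \right)} = 4$
$t = 12578$ ($t = -168276 + 180854 = 12578$)
$Q{\left(x,a \right)} = -44$ ($Q{\left(x,a \right)} = - \frac{22 \cdot 4}{2} = \left(- \frac{1}{2}\right) 88 = -44$)
$\left(467641 + t\right) \left(-151476 + Q{\left(431,-399 \right)}\right) = \left(467641 + 12578\right) \left(-151476 - 44\right) = 480219 \left(-151520\right) = -72762782880$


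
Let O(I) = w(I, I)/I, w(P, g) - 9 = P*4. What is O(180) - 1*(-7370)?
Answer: 147481/20 ≈ 7374.0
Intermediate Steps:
w(P, g) = 9 + 4*P (w(P, g) = 9 + P*4 = 9 + 4*P)
O(I) = (9 + 4*I)/I
O(180) - 1*(-7370) = (4 + 9/180) - 1*(-7370) = (4 + 9*(1/180)) + 7370 = (4 + 1/20) + 7370 = 81/20 + 7370 = 147481/20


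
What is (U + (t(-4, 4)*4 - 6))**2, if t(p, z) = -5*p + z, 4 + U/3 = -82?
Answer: 28224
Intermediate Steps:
U = -258 (U = -12 + 3*(-82) = -12 - 246 = -258)
t(p, z) = z - 5*p
(U + (t(-4, 4)*4 - 6))**2 = (-258 + ((4 - 5*(-4))*4 - 6))**2 = (-258 + ((4 + 20)*4 - 6))**2 = (-258 + (24*4 - 6))**2 = (-258 + (96 - 6))**2 = (-258 + 90)**2 = (-168)**2 = 28224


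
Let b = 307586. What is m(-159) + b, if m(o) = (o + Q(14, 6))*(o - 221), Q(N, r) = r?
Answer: 365726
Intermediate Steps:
m(o) = (-221 + o)*(6 + o) (m(o) = (o + 6)*(o - 221) = (6 + o)*(-221 + o) = (-221 + o)*(6 + o))
m(-159) + b = (-1326 + (-159)² - 215*(-159)) + 307586 = (-1326 + 25281 + 34185) + 307586 = 58140 + 307586 = 365726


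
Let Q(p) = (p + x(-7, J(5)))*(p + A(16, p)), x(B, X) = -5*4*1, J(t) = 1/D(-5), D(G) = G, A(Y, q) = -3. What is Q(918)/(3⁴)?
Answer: 273890/27 ≈ 10144.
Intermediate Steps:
J(t) = -⅕ (J(t) = 1/(-5) = -⅕)
x(B, X) = -20 (x(B, X) = -20*1 = -20)
Q(p) = (-20 + p)*(-3 + p) (Q(p) = (p - 20)*(p - 3) = (-20 + p)*(-3 + p))
Q(918)/(3⁴) = (60 + 918² - 23*918)/(3⁴) = (60 + 842724 - 21114)/81 = 821670*(1/81) = 273890/27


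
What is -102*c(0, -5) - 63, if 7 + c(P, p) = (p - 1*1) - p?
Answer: 753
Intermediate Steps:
c(P, p) = -8 (c(P, p) = -7 + ((p - 1*1) - p) = -7 + ((p - 1) - p) = -7 + ((-1 + p) - p) = -7 - 1 = -8)
-102*c(0, -5) - 63 = -102*(-8) - 63 = 816 - 63 = 753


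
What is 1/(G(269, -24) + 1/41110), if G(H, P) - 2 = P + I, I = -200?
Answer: -41110/9126419 ≈ -0.0045045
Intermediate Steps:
G(H, P) = -198 + P (G(H, P) = 2 + (P - 200) = 2 + (-200 + P) = -198 + P)
1/(G(269, -24) + 1/41110) = 1/((-198 - 24) + 1/41110) = 1/(-222 + 1/41110) = 1/(-9126419/41110) = -41110/9126419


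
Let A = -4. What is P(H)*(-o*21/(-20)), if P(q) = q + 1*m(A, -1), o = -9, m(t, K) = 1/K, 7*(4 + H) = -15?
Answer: 135/2 ≈ 67.500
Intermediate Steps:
H = -43/7 (H = -4 + (⅐)*(-15) = -4 - 15/7 = -43/7 ≈ -6.1429)
P(q) = -1 + q (P(q) = q + 1/(-1) = q + 1*(-1) = q - 1 = -1 + q)
P(H)*(-o*21/(-20)) = (-1 - 43/7)*(-(-9)*21/(-20)) = -(-50)*(-189*(-1)/20)/7 = -(-50)*(-9*(-21/20))/7 = -(-50)*189/(7*20) = -50/7*(-189/20) = 135/2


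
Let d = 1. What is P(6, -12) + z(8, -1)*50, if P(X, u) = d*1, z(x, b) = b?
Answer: -49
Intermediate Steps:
P(X, u) = 1 (P(X, u) = 1*1 = 1)
P(6, -12) + z(8, -1)*50 = 1 - 1*50 = 1 - 50 = -49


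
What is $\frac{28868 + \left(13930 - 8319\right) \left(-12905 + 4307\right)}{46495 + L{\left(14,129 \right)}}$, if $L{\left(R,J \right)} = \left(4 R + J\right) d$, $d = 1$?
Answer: $- \frac{4821451}{4668} \approx -1032.9$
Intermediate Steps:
$L{\left(R,J \right)} = J + 4 R$ ($L{\left(R,J \right)} = \left(4 R + J\right) 1 = \left(J + 4 R\right) 1 = J + 4 R$)
$\frac{28868 + \left(13930 - 8319\right) \left(-12905 + 4307\right)}{46495 + L{\left(14,129 \right)}} = \frac{28868 + \left(13930 - 8319\right) \left(-12905 + 4307\right)}{46495 + \left(129 + 4 \cdot 14\right)} = \frac{28868 + 5611 \left(-8598\right)}{46495 + \left(129 + 56\right)} = \frac{28868 - 48243378}{46495 + 185} = - \frac{48214510}{46680} = \left(-48214510\right) \frac{1}{46680} = - \frac{4821451}{4668}$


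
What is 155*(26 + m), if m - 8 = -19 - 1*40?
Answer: -3875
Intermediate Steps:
m = -51 (m = 8 + (-19 - 1*40) = 8 + (-19 - 40) = 8 - 59 = -51)
155*(26 + m) = 155*(26 - 51) = 155*(-25) = -3875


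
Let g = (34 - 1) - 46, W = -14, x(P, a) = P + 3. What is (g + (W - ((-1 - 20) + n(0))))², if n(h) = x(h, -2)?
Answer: 81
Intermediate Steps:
x(P, a) = 3 + P
n(h) = 3 + h
g = -13 (g = 33 - 46 = -13)
(g + (W - ((-1 - 20) + n(0))))² = (-13 + (-14 - ((-1 - 20) + (3 + 0))))² = (-13 + (-14 - (-21 + 3)))² = (-13 + (-14 - 1*(-18)))² = (-13 + (-14 + 18))² = (-13 + 4)² = (-9)² = 81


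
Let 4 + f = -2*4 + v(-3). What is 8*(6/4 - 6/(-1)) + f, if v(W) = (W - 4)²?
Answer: 97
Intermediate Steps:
v(W) = (-4 + W)²
f = 37 (f = -4 + (-2*4 + (-4 - 3)²) = -4 + (-8 + (-7)²) = -4 + (-8 + 49) = -4 + 41 = 37)
8*(6/4 - 6/(-1)) + f = 8*(6/4 - 6/(-1)) + 37 = 8*(6*(¼) - 6*(-1)) + 37 = 8*(3/2 + 6) + 37 = 8*(15/2) + 37 = 60 + 37 = 97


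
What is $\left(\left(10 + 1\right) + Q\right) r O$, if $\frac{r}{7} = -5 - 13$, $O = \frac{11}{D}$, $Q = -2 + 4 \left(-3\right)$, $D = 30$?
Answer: $\frac{693}{5} \approx 138.6$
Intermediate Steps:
$Q = -14$ ($Q = -2 - 12 = -14$)
$O = \frac{11}{30} \approx 0.36667$
$r = -126$ ($r = 7 \left(-5 - 13\right) = 7 \left(-18\right) = -126$)
$\left(\left(10 + 1\right) + Q\right) r O = \left(\left(10 + 1\right) - 14\right) \left(-126\right) \frac{11}{30} = \left(11 - 14\right) \left(-126\right) \frac{11}{30} = \left(-3\right) \left(-126\right) \frac{11}{30} = 378 \cdot \frac{11}{30} = \frac{693}{5}$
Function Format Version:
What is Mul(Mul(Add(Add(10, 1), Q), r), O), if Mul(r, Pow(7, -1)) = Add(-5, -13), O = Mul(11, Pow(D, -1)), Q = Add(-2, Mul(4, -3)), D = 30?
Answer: Rational(693, 5) ≈ 138.60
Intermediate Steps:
Q = -14 (Q = Add(-2, -12) = -14)
O = Rational(11, 30) (O = Mul(11, Pow(30, -1)) = Mul(11, Rational(1, 30)) = Rational(11, 30) ≈ 0.36667)
r = -126 (r = Mul(7, Add(-5, -13)) = Mul(7, -18) = -126)
Mul(Mul(Add(Add(10, 1), Q), r), O) = Mul(Mul(Add(Add(10, 1), -14), -126), Rational(11, 30)) = Mul(Mul(Add(11, -14), -126), Rational(11, 30)) = Mul(Mul(-3, -126), Rational(11, 30)) = Mul(378, Rational(11, 30)) = Rational(693, 5)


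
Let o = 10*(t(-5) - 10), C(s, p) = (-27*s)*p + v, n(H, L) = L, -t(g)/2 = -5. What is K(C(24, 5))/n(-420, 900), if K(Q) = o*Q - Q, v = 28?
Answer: 803/225 ≈ 3.5689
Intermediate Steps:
t(g) = 10 (t(g) = -2*(-5) = 10)
C(s, p) = 28 - 27*p*s (C(s, p) = (-27*s)*p + 28 = -27*p*s + 28 = 28 - 27*p*s)
o = 0 (o = 10*(10 - 10) = 10*0 = 0)
K(Q) = -Q (K(Q) = 0*Q - Q = 0 - Q = -Q)
K(C(24, 5))/n(-420, 900) = -(28 - 27*5*24)/900 = -(28 - 3240)*(1/900) = -1*(-3212)*(1/900) = 3212*(1/900) = 803/225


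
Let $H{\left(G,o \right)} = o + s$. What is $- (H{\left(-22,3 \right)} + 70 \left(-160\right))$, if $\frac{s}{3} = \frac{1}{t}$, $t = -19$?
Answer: $\frac{212746}{19} \approx 11197.0$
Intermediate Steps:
$s = - \frac{3}{19}$ ($s = \frac{3}{-19} = 3 \left(- \frac{1}{19}\right) = - \frac{3}{19} \approx -0.15789$)
$H{\left(G,o \right)} = - \frac{3}{19} + o$ ($H{\left(G,o \right)} = o - \frac{3}{19} = - \frac{3}{19} + o$)
$- (H{\left(-22,3 \right)} + 70 \left(-160\right)) = - (\left(- \frac{3}{19} + 3\right) + 70 \left(-160\right)) = - (\frac{54}{19} - 11200) = \left(-1\right) \left(- \frac{212746}{19}\right) = \frac{212746}{19}$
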